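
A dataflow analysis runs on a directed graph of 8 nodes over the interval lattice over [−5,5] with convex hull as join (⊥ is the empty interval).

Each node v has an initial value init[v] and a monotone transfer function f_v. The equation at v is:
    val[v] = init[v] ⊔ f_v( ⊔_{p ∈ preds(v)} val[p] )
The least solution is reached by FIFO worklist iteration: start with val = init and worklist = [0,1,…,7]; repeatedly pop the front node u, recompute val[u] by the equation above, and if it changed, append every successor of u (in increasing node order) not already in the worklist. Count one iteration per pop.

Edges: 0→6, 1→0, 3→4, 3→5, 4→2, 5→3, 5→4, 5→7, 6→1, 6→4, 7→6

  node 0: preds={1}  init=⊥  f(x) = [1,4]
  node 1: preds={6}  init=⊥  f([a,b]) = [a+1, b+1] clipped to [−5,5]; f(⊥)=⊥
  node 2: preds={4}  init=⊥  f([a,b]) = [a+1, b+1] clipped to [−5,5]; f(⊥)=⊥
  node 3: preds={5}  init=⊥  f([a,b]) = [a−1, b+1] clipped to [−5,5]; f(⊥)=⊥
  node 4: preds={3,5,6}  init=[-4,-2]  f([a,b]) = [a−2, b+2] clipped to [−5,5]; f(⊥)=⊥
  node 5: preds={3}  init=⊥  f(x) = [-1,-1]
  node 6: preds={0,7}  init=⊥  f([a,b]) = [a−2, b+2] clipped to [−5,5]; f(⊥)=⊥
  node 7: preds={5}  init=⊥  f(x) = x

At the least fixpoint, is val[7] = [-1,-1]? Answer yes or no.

Worklist (19 pops):
  #1 pop 0: in=⊥ → [1,4] (was ⊥); enqueue []
  #2 pop 1: in=⊥ → ⊥ (no change)
  #3 pop 2: in=[-4,-2] → [-3,-1] (was ⊥); enqueue []
  #4 pop 3: in=⊥ → ⊥ (no change)
  #5 pop 4: in=⊥ → [-4,-2] (no change)
  #6 pop 5: in=⊥ → [-1,-1] (was ⊥); enqueue [3,4]
  #7 pop 6: in=[1,4] → [-1,5] (was ⊥); enqueue [1]
  #8 pop 7: in=[-1,-1] → [-1,-1] (was ⊥); enqueue [6]
  #9 pop 3: in=[-1,-1] → [-2,0] (was ⊥); enqueue [5]
  #10 pop 4: in=[-2,5] → [-4,5] (was [-4,-2]); enqueue [2]
  #11 pop 1: in=[-1,5] → [0,5] (was ⊥); enqueue [0]
  #12 pop 6: in=[-1,4] → [-3,5] (was [-1,5]); enqueue [1,4]
  #13 pop 5: in=[-2,0] → [-1,-1] (no change)
  #14 pop 2: in=[-4,5] → [-3,5] (was [-3,-1]); enqueue []
  #15 pop 0: in=[0,5] → [1,4] (no change)
  #16 pop 1: in=[-3,5] → [-2,5] (was [0,5]); enqueue [0]
  #17 pop 4: in=[-3,5] → [-5,5] (was [-4,5]); enqueue [2]
  #18 pop 0: in=[-2,5] → [1,4] (no change)
  #19 pop 2: in=[-5,5] → [-4,5] (was [-3,5]); enqueue []

Fixpoint:
  val[0] = [1,4]
  val[1] = [-2,5]
  val[2] = [-4,5]
  val[3] = [-2,0]
  val[4] = [-5,5]
  val[5] = [-1,-1]
  val[6] = [-3,5]
  val[7] = [-1,-1]

yes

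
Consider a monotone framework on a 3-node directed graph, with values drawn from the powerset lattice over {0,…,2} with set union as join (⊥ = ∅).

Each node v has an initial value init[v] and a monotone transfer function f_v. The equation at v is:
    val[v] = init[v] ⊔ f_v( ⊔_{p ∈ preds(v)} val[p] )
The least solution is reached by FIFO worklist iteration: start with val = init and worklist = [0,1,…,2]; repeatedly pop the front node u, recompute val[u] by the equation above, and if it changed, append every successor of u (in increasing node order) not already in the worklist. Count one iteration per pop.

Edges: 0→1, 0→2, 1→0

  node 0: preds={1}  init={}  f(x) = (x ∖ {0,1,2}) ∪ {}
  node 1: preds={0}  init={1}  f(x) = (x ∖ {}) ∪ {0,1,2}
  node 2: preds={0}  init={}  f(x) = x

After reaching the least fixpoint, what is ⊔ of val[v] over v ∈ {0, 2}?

Trace (4 dequeues):
  [1] u=0 | in {1} | out {} | ==
  [2] u=1 | in {} | out {0,1,2} | prev {1} | push {0}
  [3] u=2 | in {} | out {} | ==
  [4] u=0 | in {0,1,2} | out {} | ==

Converged values:
  [0] {}
  [1] {0,1,2}
  [2] {}

{}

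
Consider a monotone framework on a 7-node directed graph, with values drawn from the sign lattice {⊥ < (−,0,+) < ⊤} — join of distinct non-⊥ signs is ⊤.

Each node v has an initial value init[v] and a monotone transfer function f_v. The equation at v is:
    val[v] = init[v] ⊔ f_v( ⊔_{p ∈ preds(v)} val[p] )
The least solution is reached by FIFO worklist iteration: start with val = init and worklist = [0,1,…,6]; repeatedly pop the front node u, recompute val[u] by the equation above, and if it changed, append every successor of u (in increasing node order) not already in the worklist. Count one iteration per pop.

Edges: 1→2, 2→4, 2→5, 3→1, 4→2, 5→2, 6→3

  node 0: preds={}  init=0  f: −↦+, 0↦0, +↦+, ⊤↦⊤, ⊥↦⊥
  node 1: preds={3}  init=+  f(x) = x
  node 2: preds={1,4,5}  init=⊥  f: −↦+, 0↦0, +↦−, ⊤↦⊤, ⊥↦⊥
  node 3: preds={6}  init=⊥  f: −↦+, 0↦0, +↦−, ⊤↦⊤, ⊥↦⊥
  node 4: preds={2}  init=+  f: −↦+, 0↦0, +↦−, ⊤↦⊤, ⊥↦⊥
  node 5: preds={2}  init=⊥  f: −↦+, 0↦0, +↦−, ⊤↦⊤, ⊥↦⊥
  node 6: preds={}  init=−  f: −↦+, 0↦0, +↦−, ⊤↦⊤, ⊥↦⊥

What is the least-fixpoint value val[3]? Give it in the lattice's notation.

Worklist (9 pops):
  #1 pop 0: in=⊥ → 0 (no change)
  #2 pop 1: in=⊥ → + (no change)
  #3 pop 2: in=+ → − (was ⊥); enqueue []
  #4 pop 3: in=− → + (was ⊥); enqueue [1]
  #5 pop 4: in=− → + (no change)
  #6 pop 5: in=− → + (was ⊥); enqueue [2]
  #7 pop 6: in=⊥ → − (no change)
  #8 pop 1: in=+ → + (no change)
  #9 pop 2: in=+ → − (no change)

Fixpoint:
  val[0] = 0
  val[1] = +
  val[2] = −
  val[3] = +
  val[4] = +
  val[5] = +
  val[6] = −

+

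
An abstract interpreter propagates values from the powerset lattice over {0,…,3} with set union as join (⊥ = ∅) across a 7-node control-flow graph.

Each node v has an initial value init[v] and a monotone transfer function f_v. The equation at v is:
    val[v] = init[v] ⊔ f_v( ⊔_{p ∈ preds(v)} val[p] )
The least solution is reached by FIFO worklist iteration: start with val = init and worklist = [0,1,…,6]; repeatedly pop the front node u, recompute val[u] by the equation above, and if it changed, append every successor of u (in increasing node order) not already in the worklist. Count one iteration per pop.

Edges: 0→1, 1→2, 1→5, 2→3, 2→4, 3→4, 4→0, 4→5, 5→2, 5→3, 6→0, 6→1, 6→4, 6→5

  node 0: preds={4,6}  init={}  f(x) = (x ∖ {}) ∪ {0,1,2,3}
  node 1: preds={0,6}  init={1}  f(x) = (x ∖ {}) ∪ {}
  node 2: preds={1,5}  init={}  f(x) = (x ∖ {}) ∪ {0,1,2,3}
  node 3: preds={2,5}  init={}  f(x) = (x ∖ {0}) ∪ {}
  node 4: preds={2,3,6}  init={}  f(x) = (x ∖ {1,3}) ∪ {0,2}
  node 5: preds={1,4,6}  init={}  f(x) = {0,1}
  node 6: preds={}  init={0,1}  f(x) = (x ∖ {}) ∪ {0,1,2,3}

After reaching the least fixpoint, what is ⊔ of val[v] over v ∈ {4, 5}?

Iteration log — 13 steps:
  step 1. node 0  ⊔preds={0,1}  new={0,1,2,3}  old={}  +wl: 
  step 2. node 1  ⊔preds={0,1,2,3}  new={0,1,2,3}  old={1}  +wl: 
  step 3. node 2  ⊔preds={0,1,2,3}  new={0,1,2,3}  old={}  +wl: 
  step 4. node 3  ⊔preds={0,1,2,3}  new={1,2,3}  old={}  +wl: 
  step 5. node 4  ⊔preds={0,1,2,3}  new={0,2}  old={}  +wl: 0
  step 6. node 5  ⊔preds={0,1,2,3}  new={0,1}  old={}  +wl: 2,3
  step 7. node 6  ⊔preds={}  new={0,1,2,3}  old={0,1}  +wl: 1,4,5
  step 8. node 0  ⊔preds={0,1,2,3}  new={0,1,2,3}  stable
  step 9. node 2  ⊔preds={0,1,2,3}  new={0,1,2,3}  stable
  step 10. node 3  ⊔preds={0,1,2,3}  new={1,2,3}  stable
  step 11. node 1  ⊔preds={0,1,2,3}  new={0,1,2,3}  stable
  step 12. node 4  ⊔preds={0,1,2,3}  new={0,2}  stable
  step 13. node 5  ⊔preds={0,1,2,3}  new={0,1}  stable

Least fixpoint reached:
  node 0: {0,1,2,3}
  node 1: {0,1,2,3}
  node 2: {0,1,2,3}
  node 3: {1,2,3}
  node 4: {0,2}
  node 5: {0,1}
  node 6: {0,1,2,3}

{0,1,2}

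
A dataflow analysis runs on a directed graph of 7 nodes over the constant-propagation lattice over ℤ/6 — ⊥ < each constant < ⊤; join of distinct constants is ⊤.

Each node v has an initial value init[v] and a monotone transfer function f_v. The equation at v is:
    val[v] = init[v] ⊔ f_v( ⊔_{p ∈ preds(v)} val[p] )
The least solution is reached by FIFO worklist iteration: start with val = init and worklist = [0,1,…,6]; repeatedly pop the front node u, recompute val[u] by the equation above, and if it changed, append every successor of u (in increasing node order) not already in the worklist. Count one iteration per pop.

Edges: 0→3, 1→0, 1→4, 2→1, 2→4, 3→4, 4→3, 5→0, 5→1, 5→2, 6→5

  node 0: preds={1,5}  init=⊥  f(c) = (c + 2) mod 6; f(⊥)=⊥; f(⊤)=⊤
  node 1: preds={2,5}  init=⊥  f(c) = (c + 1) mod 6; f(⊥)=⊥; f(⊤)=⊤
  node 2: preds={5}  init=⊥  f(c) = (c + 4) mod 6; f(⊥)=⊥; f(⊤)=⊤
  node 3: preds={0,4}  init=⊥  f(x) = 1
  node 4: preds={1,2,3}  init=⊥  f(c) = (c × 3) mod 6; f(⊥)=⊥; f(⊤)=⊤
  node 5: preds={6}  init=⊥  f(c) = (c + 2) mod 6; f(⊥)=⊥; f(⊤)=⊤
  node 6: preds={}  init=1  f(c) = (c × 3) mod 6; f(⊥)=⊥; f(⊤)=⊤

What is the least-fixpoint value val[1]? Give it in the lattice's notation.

⊤

Trace (18 dequeues):
  [1] u=0 | in ⊥ | out ⊥ | ==
  [2] u=1 | in ⊥ | out ⊥ | ==
  [3] u=2 | in ⊥ | out ⊥ | ==
  [4] u=3 | in ⊥ | out 1 | prev ⊥ | push {}
  [5] u=4 | in 1 | out 3 | prev ⊥ | push {3}
  [6] u=5 | in 1 | out 3 | prev ⊥ | push {0,1,2}
  [7] u=6 | in ⊥ | out 1 | ==
  [8] u=3 | in 3 | out 1 | ==
  [9] u=0 | in 3 | out 5 | prev ⊥ | push {3}
  [10] u=1 | in 3 | out 4 | prev ⊥ | push {0,4}
  [11] u=2 | in 3 | out 1 | prev ⊥ | push {1}
  [12] u=3 | in ⊤ | out 1 | ==
  [13] u=0 | in ⊤ | out ⊤ | prev 5 | push {3}
  [14] u=4 | in ⊤ | out ⊤ | prev 3 | push {}
  [15] u=1 | in ⊤ | out ⊤ | prev 4 | push {0,4}
  [16] u=3 | in ⊤ | out 1 | ==
  [17] u=0 | in ⊤ | out ⊤ | ==
  [18] u=4 | in ⊤ | out ⊤ | ==

Converged values:
  [0] ⊤
  [1] ⊤
  [2] 1
  [3] 1
  [4] ⊤
  [5] 3
  [6] 1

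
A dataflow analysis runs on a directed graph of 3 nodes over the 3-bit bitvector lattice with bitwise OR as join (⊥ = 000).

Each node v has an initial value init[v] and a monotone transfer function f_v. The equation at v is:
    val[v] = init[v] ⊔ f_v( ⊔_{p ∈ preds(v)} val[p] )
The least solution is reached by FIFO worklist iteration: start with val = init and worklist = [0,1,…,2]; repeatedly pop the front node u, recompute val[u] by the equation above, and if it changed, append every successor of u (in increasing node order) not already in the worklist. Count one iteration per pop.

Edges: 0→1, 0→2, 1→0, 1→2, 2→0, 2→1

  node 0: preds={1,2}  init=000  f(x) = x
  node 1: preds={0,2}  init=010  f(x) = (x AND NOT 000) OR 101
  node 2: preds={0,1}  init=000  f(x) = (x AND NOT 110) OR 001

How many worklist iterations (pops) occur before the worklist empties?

Iteration log — 6 steps:
  step 1. node 0  ⊔preds=010  new=010  old=000  +wl: 
  step 2. node 1  ⊔preds=010  new=111  old=010  +wl: 0
  step 3. node 2  ⊔preds=111  new=001  old=000  +wl: 1
  step 4. node 0  ⊔preds=111  new=111  old=010  +wl: 2
  step 5. node 1  ⊔preds=111  new=111  stable
  step 6. node 2  ⊔preds=111  new=001  stable

Least fixpoint reached:
  node 0: 111
  node 1: 111
  node 2: 001

6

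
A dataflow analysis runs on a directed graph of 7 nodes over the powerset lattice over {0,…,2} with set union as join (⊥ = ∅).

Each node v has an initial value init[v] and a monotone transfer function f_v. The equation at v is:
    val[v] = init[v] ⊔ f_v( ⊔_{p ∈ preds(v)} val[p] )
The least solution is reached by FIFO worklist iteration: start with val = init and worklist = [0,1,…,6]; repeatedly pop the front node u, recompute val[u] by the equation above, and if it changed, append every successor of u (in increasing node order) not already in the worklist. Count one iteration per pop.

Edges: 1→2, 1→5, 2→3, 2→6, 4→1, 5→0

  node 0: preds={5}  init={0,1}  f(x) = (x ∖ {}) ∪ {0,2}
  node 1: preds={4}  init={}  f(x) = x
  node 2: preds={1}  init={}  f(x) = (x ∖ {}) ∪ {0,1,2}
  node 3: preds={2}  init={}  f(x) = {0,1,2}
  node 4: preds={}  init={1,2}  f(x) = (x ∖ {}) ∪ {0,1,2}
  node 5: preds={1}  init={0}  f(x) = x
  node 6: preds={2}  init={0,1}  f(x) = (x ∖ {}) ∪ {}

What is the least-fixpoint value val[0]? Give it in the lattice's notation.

Worklist (11 pops):
  #1 pop 0: in={0} → {0,1,2} (was {0,1}); enqueue []
  #2 pop 1: in={1,2} → {1,2} (was {}); enqueue []
  #3 pop 2: in={1,2} → {0,1,2} (was {}); enqueue []
  #4 pop 3: in={0,1,2} → {0,1,2} (was {}); enqueue []
  #5 pop 4: in={} → {0,1,2} (was {1,2}); enqueue [1]
  #6 pop 5: in={1,2} → {0,1,2} (was {0}); enqueue [0]
  #7 pop 6: in={0,1,2} → {0,1,2} (was {0,1}); enqueue []
  #8 pop 1: in={0,1,2} → {0,1,2} (was {1,2}); enqueue [2,5]
  #9 pop 0: in={0,1,2} → {0,1,2} (no change)
  #10 pop 2: in={0,1,2} → {0,1,2} (no change)
  #11 pop 5: in={0,1,2} → {0,1,2} (no change)

Fixpoint:
  val[0] = {0,1,2}
  val[1] = {0,1,2}
  val[2] = {0,1,2}
  val[3] = {0,1,2}
  val[4] = {0,1,2}
  val[5] = {0,1,2}
  val[6] = {0,1,2}

{0,1,2}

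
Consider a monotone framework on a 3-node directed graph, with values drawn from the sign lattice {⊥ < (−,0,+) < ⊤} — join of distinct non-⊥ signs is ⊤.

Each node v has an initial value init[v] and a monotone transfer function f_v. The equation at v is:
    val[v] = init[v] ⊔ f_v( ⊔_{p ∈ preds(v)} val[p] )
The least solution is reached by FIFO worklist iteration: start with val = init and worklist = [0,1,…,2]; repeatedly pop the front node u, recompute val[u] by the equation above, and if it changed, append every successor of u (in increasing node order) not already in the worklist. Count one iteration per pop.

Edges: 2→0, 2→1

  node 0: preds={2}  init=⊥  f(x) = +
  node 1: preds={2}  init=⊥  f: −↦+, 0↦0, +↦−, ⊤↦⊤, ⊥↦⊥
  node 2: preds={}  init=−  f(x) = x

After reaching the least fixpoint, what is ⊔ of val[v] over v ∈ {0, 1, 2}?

⊤

Iteration log — 3 steps:
  step 1. node 0  ⊔preds=−  new=+  old=⊥  +wl: 
  step 2. node 1  ⊔preds=−  new=+  old=⊥  +wl: 
  step 3. node 2  ⊔preds=⊥  new=−  stable

Least fixpoint reached:
  node 0: +
  node 1: +
  node 2: −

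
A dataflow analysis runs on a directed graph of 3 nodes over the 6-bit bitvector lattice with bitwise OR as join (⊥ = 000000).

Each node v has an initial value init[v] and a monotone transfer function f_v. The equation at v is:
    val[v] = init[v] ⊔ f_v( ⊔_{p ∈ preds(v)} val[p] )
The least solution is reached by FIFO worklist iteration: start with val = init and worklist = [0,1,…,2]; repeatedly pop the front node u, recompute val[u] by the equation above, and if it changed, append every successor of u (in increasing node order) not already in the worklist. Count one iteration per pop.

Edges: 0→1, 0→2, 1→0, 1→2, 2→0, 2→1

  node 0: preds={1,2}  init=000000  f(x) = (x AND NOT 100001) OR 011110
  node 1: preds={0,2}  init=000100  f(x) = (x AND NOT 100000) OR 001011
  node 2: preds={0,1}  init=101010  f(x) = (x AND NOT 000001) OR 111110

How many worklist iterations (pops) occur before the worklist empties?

5

Trace (5 dequeues):
  [1] u=0 | in 101110 | out 011110 | prev 000000 | push {}
  [2] u=1 | in 111110 | out 011111 | prev 000100 | push {0}
  [3] u=2 | in 011111 | out 111110 | prev 101010 | push {1}
  [4] u=0 | in 111111 | out 011110 | ==
  [5] u=1 | in 111110 | out 011111 | ==

Converged values:
  [0] 011110
  [1] 011111
  [2] 111110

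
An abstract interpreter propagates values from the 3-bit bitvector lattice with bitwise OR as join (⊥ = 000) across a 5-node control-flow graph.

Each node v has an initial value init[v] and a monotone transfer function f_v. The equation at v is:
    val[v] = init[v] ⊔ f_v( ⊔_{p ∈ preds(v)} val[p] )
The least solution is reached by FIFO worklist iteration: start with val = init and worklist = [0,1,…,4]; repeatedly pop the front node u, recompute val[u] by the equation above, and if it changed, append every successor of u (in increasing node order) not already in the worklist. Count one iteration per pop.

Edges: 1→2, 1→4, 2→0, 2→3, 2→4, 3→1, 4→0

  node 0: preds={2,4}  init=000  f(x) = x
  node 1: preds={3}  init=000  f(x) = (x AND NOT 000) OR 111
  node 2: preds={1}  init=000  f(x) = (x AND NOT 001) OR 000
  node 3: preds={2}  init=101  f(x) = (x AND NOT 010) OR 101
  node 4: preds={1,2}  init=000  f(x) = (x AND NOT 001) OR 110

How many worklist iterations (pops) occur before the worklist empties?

Iteration log — 6 steps:
  step 1. node 0  ⊔preds=000  new=000  stable
  step 2. node 1  ⊔preds=101  new=111  old=000  +wl: 
  step 3. node 2  ⊔preds=111  new=110  old=000  +wl: 0
  step 4. node 3  ⊔preds=110  new=101  stable
  step 5. node 4  ⊔preds=111  new=110  old=000  +wl: 
  step 6. node 0  ⊔preds=110  new=110  old=000  +wl: 

Least fixpoint reached:
  node 0: 110
  node 1: 111
  node 2: 110
  node 3: 101
  node 4: 110

6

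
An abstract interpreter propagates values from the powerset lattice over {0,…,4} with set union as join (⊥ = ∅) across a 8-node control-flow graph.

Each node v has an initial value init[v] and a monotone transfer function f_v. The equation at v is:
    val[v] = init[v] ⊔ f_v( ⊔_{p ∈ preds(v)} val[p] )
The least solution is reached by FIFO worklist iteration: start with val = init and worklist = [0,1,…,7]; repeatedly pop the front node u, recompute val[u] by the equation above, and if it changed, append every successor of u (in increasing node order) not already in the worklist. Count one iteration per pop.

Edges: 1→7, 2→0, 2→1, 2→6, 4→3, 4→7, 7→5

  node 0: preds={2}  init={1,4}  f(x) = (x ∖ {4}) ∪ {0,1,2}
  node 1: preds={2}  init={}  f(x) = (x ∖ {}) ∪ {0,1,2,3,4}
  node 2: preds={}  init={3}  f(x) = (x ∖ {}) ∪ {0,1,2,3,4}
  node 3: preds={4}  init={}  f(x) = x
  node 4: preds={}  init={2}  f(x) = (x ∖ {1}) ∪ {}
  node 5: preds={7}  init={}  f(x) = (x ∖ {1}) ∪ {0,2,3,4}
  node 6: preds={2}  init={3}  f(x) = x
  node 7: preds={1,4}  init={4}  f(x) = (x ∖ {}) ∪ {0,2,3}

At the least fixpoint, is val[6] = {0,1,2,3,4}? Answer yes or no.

Worklist (11 pops):
  #1 pop 0: in={3} → {0,1,2,3,4} (was {1,4}); enqueue []
  #2 pop 1: in={3} → {0,1,2,3,4} (was {}); enqueue []
  #3 pop 2: in={} → {0,1,2,3,4} (was {3}); enqueue [0,1]
  #4 pop 3: in={2} → {2} (was {}); enqueue []
  #5 pop 4: in={} → {2} (no change)
  #6 pop 5: in={4} → {0,2,3,4} (was {}); enqueue []
  #7 pop 6: in={0,1,2,3,4} → {0,1,2,3,4} (was {3}); enqueue []
  #8 pop 7: in={0,1,2,3,4} → {0,1,2,3,4} (was {4}); enqueue [5]
  #9 pop 0: in={0,1,2,3,4} → {0,1,2,3,4} (no change)
  #10 pop 1: in={0,1,2,3,4} → {0,1,2,3,4} (no change)
  #11 pop 5: in={0,1,2,3,4} → {0,2,3,4} (no change)

Fixpoint:
  val[0] = {0,1,2,3,4}
  val[1] = {0,1,2,3,4}
  val[2] = {0,1,2,3,4}
  val[3] = {2}
  val[4] = {2}
  val[5] = {0,2,3,4}
  val[6] = {0,1,2,3,4}
  val[7] = {0,1,2,3,4}

yes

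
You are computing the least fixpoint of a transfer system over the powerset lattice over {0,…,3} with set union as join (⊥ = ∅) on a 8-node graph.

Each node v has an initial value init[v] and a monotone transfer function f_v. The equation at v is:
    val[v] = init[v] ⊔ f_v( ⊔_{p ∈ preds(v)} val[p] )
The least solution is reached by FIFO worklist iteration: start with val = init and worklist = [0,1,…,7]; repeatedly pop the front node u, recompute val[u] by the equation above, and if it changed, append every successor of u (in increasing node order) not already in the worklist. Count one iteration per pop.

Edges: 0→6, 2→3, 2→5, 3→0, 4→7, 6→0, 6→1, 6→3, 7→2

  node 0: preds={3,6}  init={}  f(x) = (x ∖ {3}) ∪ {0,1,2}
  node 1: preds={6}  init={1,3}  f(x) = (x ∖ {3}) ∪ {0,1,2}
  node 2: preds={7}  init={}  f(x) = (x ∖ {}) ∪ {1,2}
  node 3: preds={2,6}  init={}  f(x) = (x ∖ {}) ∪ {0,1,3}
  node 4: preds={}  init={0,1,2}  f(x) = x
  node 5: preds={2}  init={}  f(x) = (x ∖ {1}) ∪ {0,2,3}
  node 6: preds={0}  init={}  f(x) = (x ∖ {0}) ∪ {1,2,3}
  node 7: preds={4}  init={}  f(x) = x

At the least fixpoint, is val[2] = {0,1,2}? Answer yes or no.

Trace (14 dequeues):
  [1] u=0 | in {} | out {0,1,2} | prev {} | push {}
  [2] u=1 | in {} | out {0,1,2,3} | prev {1,3} | push {}
  [3] u=2 | in {} | out {1,2} | prev {} | push {}
  [4] u=3 | in {1,2} | out {0,1,2,3} | prev {} | push {0}
  [5] u=4 | in {} | out {0,1,2} | ==
  [6] u=5 | in {1,2} | out {0,2,3} | prev {} | push {}
  [7] u=6 | in {0,1,2} | out {1,2,3} | prev {} | push {1,3}
  [8] u=7 | in {0,1,2} | out {0,1,2} | prev {} | push {2}
  [9] u=0 | in {0,1,2,3} | out {0,1,2} | ==
  [10] u=1 | in {1,2,3} | out {0,1,2,3} | ==
  [11] u=3 | in {1,2,3} | out {0,1,2,3} | ==
  [12] u=2 | in {0,1,2} | out {0,1,2} | prev {1,2} | push {3,5}
  [13] u=3 | in {0,1,2,3} | out {0,1,2,3} | ==
  [14] u=5 | in {0,1,2} | out {0,2,3} | ==

Converged values:
  [0] {0,1,2}
  [1] {0,1,2,3}
  [2] {0,1,2}
  [3] {0,1,2,3}
  [4] {0,1,2}
  [5] {0,2,3}
  [6] {1,2,3}
  [7] {0,1,2}

yes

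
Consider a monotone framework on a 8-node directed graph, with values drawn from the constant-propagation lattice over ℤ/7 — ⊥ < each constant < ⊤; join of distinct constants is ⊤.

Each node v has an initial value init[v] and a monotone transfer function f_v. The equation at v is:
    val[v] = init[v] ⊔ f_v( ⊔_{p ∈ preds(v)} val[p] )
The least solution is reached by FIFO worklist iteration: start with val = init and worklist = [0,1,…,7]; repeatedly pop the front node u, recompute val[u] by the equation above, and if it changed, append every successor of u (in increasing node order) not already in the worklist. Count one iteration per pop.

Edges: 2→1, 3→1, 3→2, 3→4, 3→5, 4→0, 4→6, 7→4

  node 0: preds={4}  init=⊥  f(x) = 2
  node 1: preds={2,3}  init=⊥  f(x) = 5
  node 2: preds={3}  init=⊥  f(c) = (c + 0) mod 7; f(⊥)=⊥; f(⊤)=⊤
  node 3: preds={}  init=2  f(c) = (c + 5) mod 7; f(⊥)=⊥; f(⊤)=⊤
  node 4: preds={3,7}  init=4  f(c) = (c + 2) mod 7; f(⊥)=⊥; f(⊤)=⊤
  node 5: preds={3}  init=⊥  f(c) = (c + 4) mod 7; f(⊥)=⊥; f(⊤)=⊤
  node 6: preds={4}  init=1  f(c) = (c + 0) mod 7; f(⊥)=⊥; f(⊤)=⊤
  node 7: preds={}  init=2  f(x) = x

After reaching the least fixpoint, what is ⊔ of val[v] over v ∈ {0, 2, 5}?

Trace (9 dequeues):
  [1] u=0 | in 4 | out 2 | prev ⊥ | push {}
  [2] u=1 | in 2 | out 5 | prev ⊥ | push {}
  [3] u=2 | in 2 | out 2 | prev ⊥ | push {1}
  [4] u=3 | in ⊥ | out 2 | ==
  [5] u=4 | in 2 | out 4 | ==
  [6] u=5 | in 2 | out 6 | prev ⊥ | push {}
  [7] u=6 | in 4 | out ⊤ | prev 1 | push {}
  [8] u=7 | in ⊥ | out 2 | ==
  [9] u=1 | in 2 | out 5 | ==

Converged values:
  [0] 2
  [1] 5
  [2] 2
  [3] 2
  [4] 4
  [5] 6
  [6] ⊤
  [7] 2

⊤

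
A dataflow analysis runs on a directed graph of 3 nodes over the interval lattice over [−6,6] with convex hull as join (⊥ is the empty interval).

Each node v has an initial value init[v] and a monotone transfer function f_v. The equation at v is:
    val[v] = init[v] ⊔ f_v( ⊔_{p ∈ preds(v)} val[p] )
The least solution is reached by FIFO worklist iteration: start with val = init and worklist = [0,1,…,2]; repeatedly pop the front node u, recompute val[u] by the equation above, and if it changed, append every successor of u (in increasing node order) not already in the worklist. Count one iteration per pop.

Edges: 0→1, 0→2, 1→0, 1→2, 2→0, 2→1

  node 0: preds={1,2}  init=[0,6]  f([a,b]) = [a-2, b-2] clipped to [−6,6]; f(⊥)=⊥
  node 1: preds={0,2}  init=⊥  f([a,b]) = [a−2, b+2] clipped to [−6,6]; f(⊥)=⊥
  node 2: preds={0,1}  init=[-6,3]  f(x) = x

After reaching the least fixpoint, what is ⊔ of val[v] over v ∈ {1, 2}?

[-6,6]

Trace (5 dequeues):
  [1] u=0 | in [-6,3] | out [-6,6] | prev [0,6] | push {}
  [2] u=1 | in [-6,6] | out [-6,6] | prev ⊥ | push {0}
  [3] u=2 | in [-6,6] | out [-6,6] | prev [-6,3] | push {1}
  [4] u=0 | in [-6,6] | out [-6,6] | ==
  [5] u=1 | in [-6,6] | out [-6,6] | ==

Converged values:
  [0] [-6,6]
  [1] [-6,6]
  [2] [-6,6]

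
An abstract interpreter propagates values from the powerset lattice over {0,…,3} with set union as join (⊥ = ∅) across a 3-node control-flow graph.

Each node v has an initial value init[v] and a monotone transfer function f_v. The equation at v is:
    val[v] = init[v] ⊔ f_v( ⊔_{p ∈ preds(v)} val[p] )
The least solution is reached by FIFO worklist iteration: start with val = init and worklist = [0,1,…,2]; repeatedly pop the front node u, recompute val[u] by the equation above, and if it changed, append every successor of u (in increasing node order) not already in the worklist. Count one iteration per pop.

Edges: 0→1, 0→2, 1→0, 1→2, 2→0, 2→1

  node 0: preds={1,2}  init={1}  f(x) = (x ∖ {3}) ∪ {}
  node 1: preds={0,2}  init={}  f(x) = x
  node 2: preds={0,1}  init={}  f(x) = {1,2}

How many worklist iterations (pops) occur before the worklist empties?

Trace (7 dequeues):
  [1] u=0 | in {} | out {1} | ==
  [2] u=1 | in {1} | out {1} | prev {} | push {0}
  [3] u=2 | in {1} | out {1,2} | prev {} | push {1}
  [4] u=0 | in {1,2} | out {1,2} | prev {1} | push {2}
  [5] u=1 | in {1,2} | out {1,2} | prev {1} | push {0}
  [6] u=2 | in {1,2} | out {1,2} | ==
  [7] u=0 | in {1,2} | out {1,2} | ==

Converged values:
  [0] {1,2}
  [1] {1,2}
  [2] {1,2}

7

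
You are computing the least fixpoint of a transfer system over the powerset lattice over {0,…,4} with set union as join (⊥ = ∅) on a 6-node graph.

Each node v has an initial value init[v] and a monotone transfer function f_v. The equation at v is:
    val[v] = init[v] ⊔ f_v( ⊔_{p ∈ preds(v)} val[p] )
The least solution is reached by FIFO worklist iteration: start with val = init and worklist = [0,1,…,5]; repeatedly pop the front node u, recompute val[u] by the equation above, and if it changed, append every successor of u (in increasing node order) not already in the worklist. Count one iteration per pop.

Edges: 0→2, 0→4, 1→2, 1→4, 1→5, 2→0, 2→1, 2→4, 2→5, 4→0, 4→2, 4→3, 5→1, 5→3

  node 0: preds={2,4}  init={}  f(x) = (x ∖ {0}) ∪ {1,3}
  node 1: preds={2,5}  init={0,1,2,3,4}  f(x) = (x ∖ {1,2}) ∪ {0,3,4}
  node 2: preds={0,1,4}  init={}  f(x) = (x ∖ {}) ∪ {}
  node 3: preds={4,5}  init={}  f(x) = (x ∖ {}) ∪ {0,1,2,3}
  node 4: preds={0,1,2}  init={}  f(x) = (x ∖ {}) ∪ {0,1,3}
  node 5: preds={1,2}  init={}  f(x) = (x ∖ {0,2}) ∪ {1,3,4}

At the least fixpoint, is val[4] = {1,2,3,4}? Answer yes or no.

no

Worklist (11 pops):
  #1 pop 0: in={} → {1,3} (was {}); enqueue []
  #2 pop 1: in={} → {0,1,2,3,4} (no change)
  #3 pop 2: in={0,1,2,3,4} → {0,1,2,3,4} (was {}); enqueue [0,1]
  #4 pop 3: in={} → {0,1,2,3} (was {}); enqueue []
  #5 pop 4: in={0,1,2,3,4} → {0,1,2,3,4} (was {}); enqueue [2,3]
  #6 pop 5: in={0,1,2,3,4} → {1,3,4} (was {}); enqueue []
  #7 pop 0: in={0,1,2,3,4} → {1,2,3,4} (was {1,3}); enqueue [4]
  #8 pop 1: in={0,1,2,3,4} → {0,1,2,3,4} (no change)
  #9 pop 2: in={0,1,2,3,4} → {0,1,2,3,4} (no change)
  #10 pop 3: in={0,1,2,3,4} → {0,1,2,3,4} (was {0,1,2,3}); enqueue []
  #11 pop 4: in={0,1,2,3,4} → {0,1,2,3,4} (no change)

Fixpoint:
  val[0] = {1,2,3,4}
  val[1] = {0,1,2,3,4}
  val[2] = {0,1,2,3,4}
  val[3] = {0,1,2,3,4}
  val[4] = {0,1,2,3,4}
  val[5] = {1,3,4}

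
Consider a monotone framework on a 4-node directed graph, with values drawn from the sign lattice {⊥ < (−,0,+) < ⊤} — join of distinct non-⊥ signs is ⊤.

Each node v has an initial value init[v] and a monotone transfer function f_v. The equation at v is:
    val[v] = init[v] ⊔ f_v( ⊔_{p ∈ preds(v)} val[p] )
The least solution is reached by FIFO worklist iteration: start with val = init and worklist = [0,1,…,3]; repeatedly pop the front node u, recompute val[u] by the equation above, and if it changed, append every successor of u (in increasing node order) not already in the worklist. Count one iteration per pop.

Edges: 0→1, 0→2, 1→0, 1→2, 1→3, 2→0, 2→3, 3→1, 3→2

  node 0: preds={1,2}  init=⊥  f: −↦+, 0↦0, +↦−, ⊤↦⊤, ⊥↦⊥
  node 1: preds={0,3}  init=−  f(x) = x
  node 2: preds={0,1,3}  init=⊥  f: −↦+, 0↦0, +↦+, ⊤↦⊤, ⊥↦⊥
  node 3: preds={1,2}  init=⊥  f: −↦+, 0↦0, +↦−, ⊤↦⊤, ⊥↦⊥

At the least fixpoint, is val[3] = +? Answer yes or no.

Iteration log — 7 steps:
  step 1. node 0  ⊔preds=−  new=+  old=⊥  +wl: 
  step 2. node 1  ⊔preds=+  new=⊤  old=−  +wl: 0
  step 3. node 2  ⊔preds=⊤  new=⊤  old=⊥  +wl: 
  step 4. node 3  ⊔preds=⊤  new=⊤  old=⊥  +wl: 1,2
  step 5. node 0  ⊔preds=⊤  new=⊤  old=+  +wl: 
  step 6. node 1  ⊔preds=⊤  new=⊤  stable
  step 7. node 2  ⊔preds=⊤  new=⊤  stable

Least fixpoint reached:
  node 0: ⊤
  node 1: ⊤
  node 2: ⊤
  node 3: ⊤

no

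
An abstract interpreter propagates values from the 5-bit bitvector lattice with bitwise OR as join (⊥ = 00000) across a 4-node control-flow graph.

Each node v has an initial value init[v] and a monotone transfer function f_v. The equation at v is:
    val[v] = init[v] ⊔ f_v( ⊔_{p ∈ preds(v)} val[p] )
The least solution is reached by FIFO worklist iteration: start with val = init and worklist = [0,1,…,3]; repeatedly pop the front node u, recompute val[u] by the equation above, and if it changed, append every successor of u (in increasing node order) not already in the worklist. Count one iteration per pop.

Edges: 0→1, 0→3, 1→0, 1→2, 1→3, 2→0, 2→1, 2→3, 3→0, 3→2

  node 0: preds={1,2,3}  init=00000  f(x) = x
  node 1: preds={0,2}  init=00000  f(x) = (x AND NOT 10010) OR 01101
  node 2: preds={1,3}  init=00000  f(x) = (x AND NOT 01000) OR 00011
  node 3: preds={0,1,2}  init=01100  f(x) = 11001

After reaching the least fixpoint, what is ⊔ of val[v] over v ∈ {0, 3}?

11111

Trace (10 dequeues):
  [1] u=0 | in 01100 | out 01100 | prev 00000 | push {}
  [2] u=1 | in 01100 | out 01101 | prev 00000 | push {0}
  [3] u=2 | in 01101 | out 00111 | prev 00000 | push {1}
  [4] u=3 | in 01111 | out 11101 | prev 01100 | push {2}
  [5] u=0 | in 11111 | out 11111 | prev 01100 | push {3}
  [6] u=1 | in 11111 | out 01101 | ==
  [7] u=2 | in 11101 | out 10111 | prev 00111 | push {0,1}
  [8] u=3 | in 11111 | out 11101 | ==
  [9] u=0 | in 11111 | out 11111 | ==
  [10] u=1 | in 11111 | out 01101 | ==

Converged values:
  [0] 11111
  [1] 01101
  [2] 10111
  [3] 11101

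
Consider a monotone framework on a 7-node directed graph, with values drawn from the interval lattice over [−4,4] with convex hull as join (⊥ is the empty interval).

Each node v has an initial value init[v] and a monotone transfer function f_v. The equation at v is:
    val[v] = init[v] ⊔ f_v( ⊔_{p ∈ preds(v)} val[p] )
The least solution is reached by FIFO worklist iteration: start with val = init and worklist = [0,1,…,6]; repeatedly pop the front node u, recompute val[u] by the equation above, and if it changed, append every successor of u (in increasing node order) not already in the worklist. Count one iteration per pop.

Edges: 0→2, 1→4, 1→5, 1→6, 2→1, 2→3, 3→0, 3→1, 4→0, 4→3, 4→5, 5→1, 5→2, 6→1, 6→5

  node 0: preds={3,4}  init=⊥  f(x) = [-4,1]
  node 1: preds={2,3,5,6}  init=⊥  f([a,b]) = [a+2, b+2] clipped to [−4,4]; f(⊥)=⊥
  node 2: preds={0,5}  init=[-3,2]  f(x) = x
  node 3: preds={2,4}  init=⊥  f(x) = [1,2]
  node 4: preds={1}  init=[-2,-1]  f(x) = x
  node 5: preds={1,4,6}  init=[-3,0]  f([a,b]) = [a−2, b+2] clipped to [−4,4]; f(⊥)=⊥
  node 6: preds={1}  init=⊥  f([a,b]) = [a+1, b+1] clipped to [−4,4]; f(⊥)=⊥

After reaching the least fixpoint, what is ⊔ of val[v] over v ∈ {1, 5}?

[-4,4]

Trace (17 dequeues):
  [1] u=0 | in [-2,-1] | out [-4,1] | prev ⊥ | push {}
  [2] u=1 | in [-3,2] | out [-1,4] | prev ⊥ | push {}
  [3] u=2 | in [-4,1] | out [-4,2] | prev [-3,2] | push {1}
  [4] u=3 | in [-4,2] | out [1,2] | prev ⊥ | push {0}
  [5] u=4 | in [-1,4] | out [-2,4] | prev [-2,-1] | push {3}
  [6] u=5 | in [-2,4] | out [-4,4] | prev [-3,0] | push {2}
  [7] u=6 | in [-1,4] | out [0,4] | prev ⊥ | push {5}
  [8] u=1 | in [-4,4] | out [-2,4] | prev [-1,4] | push {4,6}
  [9] u=0 | in [-2,4] | out [-4,1] | ==
  [10] u=3 | in [-4,4] | out [1,2] | ==
  [11] u=2 | in [-4,4] | out [-4,4] | prev [-4,2] | push {1,3}
  [12] u=5 | in [-2,4] | out [-4,4] | ==
  [13] u=4 | in [-2,4] | out [-2,4] | ==
  [14] u=6 | in [-2,4] | out [-1,4] | prev [0,4] | push {5}
  [15] u=1 | in [-4,4] | out [-2,4] | ==
  [16] u=3 | in [-4,4] | out [1,2] | ==
  [17] u=5 | in [-2,4] | out [-4,4] | ==

Converged values:
  [0] [-4,1]
  [1] [-2,4]
  [2] [-4,4]
  [3] [1,2]
  [4] [-2,4]
  [5] [-4,4]
  [6] [-1,4]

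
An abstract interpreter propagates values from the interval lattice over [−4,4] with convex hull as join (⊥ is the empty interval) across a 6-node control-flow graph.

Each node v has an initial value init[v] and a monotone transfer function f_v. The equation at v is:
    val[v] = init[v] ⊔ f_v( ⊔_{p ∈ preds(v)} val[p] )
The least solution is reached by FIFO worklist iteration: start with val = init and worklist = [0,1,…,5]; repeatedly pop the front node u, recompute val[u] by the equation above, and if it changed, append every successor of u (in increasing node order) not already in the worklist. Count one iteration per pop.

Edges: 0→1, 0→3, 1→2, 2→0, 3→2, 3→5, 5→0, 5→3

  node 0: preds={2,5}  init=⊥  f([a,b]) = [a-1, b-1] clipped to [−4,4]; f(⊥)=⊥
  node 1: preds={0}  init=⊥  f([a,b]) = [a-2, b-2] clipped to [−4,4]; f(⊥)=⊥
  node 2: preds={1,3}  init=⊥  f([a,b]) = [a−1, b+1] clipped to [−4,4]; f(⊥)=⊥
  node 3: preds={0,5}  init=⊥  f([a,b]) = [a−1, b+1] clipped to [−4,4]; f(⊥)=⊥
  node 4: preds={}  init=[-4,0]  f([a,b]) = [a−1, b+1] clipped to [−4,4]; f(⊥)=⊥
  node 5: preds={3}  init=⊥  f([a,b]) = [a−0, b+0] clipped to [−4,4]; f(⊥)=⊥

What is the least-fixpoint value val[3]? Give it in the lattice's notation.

⊥

Trace (6 dequeues):
  [1] u=0 | in ⊥ | out ⊥ | ==
  [2] u=1 | in ⊥ | out ⊥ | ==
  [3] u=2 | in ⊥ | out ⊥ | ==
  [4] u=3 | in ⊥ | out ⊥ | ==
  [5] u=4 | in ⊥ | out [-4,0] | ==
  [6] u=5 | in ⊥ | out ⊥ | ==

Converged values:
  [0] ⊥
  [1] ⊥
  [2] ⊥
  [3] ⊥
  [4] [-4,0]
  [5] ⊥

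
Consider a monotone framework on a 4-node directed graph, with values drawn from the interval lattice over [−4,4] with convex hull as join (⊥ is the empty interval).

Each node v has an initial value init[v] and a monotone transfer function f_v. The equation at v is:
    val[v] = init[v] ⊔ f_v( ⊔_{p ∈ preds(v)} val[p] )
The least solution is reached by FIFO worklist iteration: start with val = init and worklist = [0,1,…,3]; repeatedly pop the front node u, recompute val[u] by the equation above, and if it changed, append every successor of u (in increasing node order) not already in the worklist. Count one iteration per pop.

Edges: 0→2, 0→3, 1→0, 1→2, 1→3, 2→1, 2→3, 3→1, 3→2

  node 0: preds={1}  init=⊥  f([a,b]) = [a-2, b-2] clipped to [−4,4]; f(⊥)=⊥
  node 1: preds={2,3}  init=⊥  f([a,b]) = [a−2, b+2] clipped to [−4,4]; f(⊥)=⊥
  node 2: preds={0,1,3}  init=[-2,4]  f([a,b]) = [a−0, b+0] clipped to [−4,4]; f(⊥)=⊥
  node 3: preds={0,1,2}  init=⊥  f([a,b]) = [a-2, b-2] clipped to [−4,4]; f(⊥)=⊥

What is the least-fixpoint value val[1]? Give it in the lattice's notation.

Worklist (8 pops):
  #1 pop 0: in=⊥ → ⊥ (no change)
  #2 pop 1: in=[-2,4] → [-4,4] (was ⊥); enqueue [0]
  #3 pop 2: in=[-4,4] → [-4,4] (was [-2,4]); enqueue [1]
  #4 pop 3: in=[-4,4] → [-4,2] (was ⊥); enqueue [2]
  #5 pop 0: in=[-4,4] → [-4,2] (was ⊥); enqueue [3]
  #6 pop 1: in=[-4,4] → [-4,4] (no change)
  #7 pop 2: in=[-4,4] → [-4,4] (no change)
  #8 pop 3: in=[-4,4] → [-4,2] (no change)

Fixpoint:
  val[0] = [-4,2]
  val[1] = [-4,4]
  val[2] = [-4,4]
  val[3] = [-4,2]

[-4,4]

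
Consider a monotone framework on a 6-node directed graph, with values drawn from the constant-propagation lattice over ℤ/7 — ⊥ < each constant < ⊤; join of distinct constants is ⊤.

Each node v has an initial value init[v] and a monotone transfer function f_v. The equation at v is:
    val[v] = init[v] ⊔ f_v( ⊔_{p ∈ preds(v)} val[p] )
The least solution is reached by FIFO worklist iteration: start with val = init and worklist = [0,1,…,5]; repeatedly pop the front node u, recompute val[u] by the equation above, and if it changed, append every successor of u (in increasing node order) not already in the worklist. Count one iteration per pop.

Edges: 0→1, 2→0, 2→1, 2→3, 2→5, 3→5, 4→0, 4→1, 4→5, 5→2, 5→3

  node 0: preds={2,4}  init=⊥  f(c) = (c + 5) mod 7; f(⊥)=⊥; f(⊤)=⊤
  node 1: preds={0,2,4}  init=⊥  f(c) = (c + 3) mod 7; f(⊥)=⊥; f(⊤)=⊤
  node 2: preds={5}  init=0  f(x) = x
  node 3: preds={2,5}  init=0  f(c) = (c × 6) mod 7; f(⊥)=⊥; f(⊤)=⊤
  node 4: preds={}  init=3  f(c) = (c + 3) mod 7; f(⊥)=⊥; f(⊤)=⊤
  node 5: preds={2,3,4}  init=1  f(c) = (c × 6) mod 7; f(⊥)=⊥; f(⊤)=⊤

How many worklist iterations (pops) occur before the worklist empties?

10

Trace (10 dequeues):
  [1] u=0 | in ⊤ | out ⊤ | prev ⊥ | push {}
  [2] u=1 | in ⊤ | out ⊤ | prev ⊥ | push {}
  [3] u=2 | in 1 | out ⊤ | prev 0 | push {0,1}
  [4] u=3 | in ⊤ | out ⊤ | prev 0 | push {}
  [5] u=4 | in ⊥ | out 3 | ==
  [6] u=5 | in ⊤ | out ⊤ | prev 1 | push {2,3}
  [7] u=0 | in ⊤ | out ⊤ | ==
  [8] u=1 | in ⊤ | out ⊤ | ==
  [9] u=2 | in ⊤ | out ⊤ | ==
  [10] u=3 | in ⊤ | out ⊤ | ==

Converged values:
  [0] ⊤
  [1] ⊤
  [2] ⊤
  [3] ⊤
  [4] 3
  [5] ⊤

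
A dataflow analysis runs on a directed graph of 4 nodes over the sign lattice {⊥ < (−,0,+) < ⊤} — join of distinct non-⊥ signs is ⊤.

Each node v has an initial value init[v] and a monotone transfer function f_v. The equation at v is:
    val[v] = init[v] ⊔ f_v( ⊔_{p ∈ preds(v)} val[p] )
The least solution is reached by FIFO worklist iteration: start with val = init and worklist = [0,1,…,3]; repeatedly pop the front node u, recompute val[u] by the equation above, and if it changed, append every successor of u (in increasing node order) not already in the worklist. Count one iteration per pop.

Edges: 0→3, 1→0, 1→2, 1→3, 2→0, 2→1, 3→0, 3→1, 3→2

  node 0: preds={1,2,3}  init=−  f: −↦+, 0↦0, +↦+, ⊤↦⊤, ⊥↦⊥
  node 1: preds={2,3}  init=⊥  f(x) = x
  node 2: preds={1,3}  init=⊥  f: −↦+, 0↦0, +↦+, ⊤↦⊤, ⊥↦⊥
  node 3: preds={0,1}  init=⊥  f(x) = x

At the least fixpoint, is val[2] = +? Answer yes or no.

no

Iteration log — 14 steps:
  step 1. node 0  ⊔preds=⊥  new=−  stable
  step 2. node 1  ⊔preds=⊥  new=⊥  stable
  step 3. node 2  ⊔preds=⊥  new=⊥  stable
  step 4. node 3  ⊔preds=−  new=−  old=⊥  +wl: 0,1,2
  step 5. node 0  ⊔preds=−  new=⊤  old=−  +wl: 3
  step 6. node 1  ⊔preds=−  new=−  old=⊥  +wl: 0
  step 7. node 2  ⊔preds=−  new=+  old=⊥  +wl: 1
  step 8. node 3  ⊔preds=⊤  new=⊤  old=−  +wl: 2
  step 9. node 0  ⊔preds=⊤  new=⊤  stable
  step 10. node 1  ⊔preds=⊤  new=⊤  old=−  +wl: 0,3
  step 11. node 2  ⊔preds=⊤  new=⊤  old=+  +wl: 1
  step 12. node 0  ⊔preds=⊤  new=⊤  stable
  step 13. node 3  ⊔preds=⊤  new=⊤  stable
  step 14. node 1  ⊔preds=⊤  new=⊤  stable

Least fixpoint reached:
  node 0: ⊤
  node 1: ⊤
  node 2: ⊤
  node 3: ⊤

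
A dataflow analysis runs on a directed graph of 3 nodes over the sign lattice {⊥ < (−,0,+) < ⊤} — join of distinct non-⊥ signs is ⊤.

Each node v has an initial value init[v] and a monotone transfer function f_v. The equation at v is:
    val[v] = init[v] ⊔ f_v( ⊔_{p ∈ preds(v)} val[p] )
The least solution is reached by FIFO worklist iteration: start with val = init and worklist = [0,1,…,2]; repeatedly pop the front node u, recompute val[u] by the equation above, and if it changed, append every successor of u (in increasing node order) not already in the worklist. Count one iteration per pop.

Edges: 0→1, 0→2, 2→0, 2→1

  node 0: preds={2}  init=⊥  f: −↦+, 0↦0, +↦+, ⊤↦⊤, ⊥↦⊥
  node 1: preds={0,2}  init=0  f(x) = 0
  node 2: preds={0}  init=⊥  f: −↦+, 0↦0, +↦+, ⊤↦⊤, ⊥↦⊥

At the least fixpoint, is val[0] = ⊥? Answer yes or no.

Worklist (3 pops):
  #1 pop 0: in=⊥ → ⊥ (no change)
  #2 pop 1: in=⊥ → 0 (no change)
  #3 pop 2: in=⊥ → ⊥ (no change)

Fixpoint:
  val[0] = ⊥
  val[1] = 0
  val[2] = ⊥

yes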